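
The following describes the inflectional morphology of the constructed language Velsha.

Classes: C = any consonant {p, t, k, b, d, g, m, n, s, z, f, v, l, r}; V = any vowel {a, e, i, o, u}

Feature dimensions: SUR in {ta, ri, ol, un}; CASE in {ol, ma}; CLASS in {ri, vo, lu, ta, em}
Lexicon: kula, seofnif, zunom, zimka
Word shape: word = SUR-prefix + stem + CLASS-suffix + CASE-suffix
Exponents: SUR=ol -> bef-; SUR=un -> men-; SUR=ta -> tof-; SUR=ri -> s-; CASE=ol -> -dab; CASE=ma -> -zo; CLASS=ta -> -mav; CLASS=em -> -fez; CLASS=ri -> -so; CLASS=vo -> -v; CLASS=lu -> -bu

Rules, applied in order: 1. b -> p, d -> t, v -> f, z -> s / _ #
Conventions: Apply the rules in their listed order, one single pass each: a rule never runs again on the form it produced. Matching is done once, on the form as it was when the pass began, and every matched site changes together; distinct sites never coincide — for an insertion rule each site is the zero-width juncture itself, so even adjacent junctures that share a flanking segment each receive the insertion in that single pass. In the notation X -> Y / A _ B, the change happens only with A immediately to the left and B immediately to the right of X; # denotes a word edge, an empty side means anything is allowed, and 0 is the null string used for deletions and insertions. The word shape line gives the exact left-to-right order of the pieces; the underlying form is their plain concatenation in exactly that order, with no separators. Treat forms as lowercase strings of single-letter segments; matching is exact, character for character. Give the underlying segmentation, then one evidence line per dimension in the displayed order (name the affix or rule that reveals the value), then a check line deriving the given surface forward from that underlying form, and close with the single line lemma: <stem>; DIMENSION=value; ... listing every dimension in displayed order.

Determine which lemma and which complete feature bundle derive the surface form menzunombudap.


underlying: men-zunom-bu-dab
SUR=un - signalled by the affix men-
CASE=ol - signalled by the affix -dab
CLASS=lu - signalled by the affix -bu
check: menzunombudab -> menzunombudap
lemma: zunom; SUR=un; CASE=ol; CLASS=lu


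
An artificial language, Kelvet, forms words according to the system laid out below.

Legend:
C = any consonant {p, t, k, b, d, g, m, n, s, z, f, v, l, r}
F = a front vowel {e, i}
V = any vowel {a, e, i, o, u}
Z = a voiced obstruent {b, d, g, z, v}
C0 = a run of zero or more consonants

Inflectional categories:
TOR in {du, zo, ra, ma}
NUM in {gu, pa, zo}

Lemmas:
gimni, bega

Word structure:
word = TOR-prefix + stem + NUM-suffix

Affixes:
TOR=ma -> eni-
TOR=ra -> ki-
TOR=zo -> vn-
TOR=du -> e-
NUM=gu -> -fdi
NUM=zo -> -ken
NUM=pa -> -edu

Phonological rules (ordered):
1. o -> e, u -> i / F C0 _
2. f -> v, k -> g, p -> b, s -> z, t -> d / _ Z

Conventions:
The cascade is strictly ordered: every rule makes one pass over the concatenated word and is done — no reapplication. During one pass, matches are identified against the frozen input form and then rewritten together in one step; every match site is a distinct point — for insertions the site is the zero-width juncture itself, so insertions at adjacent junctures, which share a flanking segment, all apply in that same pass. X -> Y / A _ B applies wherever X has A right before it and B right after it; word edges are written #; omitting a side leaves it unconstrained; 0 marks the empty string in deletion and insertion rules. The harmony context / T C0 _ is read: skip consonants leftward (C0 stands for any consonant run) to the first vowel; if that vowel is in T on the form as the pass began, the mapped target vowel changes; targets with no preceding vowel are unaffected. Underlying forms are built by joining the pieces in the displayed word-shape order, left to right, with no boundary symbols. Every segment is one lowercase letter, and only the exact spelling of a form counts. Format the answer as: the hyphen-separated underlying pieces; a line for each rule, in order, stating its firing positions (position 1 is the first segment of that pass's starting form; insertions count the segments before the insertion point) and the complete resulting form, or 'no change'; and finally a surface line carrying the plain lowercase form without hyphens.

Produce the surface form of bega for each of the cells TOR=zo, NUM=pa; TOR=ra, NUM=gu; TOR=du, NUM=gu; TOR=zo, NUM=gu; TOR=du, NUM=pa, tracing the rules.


cell TOR=zo, NUM=pa:
underlying: vn-bega-edu
1. o -> e, u -> i / F C0 _: fires at position(s) 9: vnbegaedi
2. f -> v, k -> g, p -> b, s -> z, t -> d / _ Z: no change
surface: vnbegaedi

cell TOR=ra, NUM=gu:
underlying: ki-bega-fdi
1. o -> e, u -> i / F C0 _: no change
2. f -> v, k -> g, p -> b, s -> z, t -> d / _ Z: fires at position(s) 7: kibegavdi
surface: kibegavdi

cell TOR=du, NUM=gu:
underlying: e-bega-fdi
1. o -> e, u -> i / F C0 _: no change
2. f -> v, k -> g, p -> b, s -> z, t -> d / _ Z: fires at position(s) 6: ebegavdi
surface: ebegavdi

cell TOR=zo, NUM=gu:
underlying: vn-bega-fdi
1. o -> e, u -> i / F C0 _: no change
2. f -> v, k -> g, p -> b, s -> z, t -> d / _ Z: fires at position(s) 7: vnbegavdi
surface: vnbegavdi

cell TOR=du, NUM=pa:
underlying: e-bega-edu
1. o -> e, u -> i / F C0 _: fires at position(s) 8: ebegaedi
2. f -> v, k -> g, p -> b, s -> z, t -> d / _ Z: no change
surface: ebegaedi


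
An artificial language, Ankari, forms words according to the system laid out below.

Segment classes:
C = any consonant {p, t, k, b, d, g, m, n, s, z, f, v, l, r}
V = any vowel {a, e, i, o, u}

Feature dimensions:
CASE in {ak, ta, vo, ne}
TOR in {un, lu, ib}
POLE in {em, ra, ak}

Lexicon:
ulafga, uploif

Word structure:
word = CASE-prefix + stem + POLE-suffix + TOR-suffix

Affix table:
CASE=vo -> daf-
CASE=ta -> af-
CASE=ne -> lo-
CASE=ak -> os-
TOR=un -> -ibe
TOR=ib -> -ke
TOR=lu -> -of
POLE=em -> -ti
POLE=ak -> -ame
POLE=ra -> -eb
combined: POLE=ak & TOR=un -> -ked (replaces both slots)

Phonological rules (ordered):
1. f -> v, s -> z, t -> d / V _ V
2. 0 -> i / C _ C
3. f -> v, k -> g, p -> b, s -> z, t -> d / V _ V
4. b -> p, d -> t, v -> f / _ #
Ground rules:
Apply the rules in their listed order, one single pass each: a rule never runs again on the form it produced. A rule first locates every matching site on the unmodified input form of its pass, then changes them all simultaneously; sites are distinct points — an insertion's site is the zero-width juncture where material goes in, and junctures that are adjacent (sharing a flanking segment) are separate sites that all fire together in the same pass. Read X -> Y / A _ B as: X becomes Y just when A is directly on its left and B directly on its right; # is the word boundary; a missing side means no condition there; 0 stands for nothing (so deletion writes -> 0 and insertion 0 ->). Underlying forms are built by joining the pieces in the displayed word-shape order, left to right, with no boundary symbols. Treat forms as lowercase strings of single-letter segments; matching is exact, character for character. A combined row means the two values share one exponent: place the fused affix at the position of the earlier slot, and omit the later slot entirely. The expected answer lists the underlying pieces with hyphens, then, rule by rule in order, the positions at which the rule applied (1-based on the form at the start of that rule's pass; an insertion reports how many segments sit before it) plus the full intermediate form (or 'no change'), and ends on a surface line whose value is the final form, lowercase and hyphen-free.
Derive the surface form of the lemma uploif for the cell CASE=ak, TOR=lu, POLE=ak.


underlying: os-uploif-ame-of
1. f -> v, s -> z, t -> d / V _ V: fires at position(s) 2, 8: ozuploivameof
2. 0 -> i / C _ C: inserts after position(s) 4: ozupiloivameof
3. f -> v, k -> g, p -> b, s -> z, t -> d / V _ V: fires at position(s) 4: ozubiloivameof
4. b -> p, d -> t, v -> f / _ #: no change
surface: ozubiloivameof


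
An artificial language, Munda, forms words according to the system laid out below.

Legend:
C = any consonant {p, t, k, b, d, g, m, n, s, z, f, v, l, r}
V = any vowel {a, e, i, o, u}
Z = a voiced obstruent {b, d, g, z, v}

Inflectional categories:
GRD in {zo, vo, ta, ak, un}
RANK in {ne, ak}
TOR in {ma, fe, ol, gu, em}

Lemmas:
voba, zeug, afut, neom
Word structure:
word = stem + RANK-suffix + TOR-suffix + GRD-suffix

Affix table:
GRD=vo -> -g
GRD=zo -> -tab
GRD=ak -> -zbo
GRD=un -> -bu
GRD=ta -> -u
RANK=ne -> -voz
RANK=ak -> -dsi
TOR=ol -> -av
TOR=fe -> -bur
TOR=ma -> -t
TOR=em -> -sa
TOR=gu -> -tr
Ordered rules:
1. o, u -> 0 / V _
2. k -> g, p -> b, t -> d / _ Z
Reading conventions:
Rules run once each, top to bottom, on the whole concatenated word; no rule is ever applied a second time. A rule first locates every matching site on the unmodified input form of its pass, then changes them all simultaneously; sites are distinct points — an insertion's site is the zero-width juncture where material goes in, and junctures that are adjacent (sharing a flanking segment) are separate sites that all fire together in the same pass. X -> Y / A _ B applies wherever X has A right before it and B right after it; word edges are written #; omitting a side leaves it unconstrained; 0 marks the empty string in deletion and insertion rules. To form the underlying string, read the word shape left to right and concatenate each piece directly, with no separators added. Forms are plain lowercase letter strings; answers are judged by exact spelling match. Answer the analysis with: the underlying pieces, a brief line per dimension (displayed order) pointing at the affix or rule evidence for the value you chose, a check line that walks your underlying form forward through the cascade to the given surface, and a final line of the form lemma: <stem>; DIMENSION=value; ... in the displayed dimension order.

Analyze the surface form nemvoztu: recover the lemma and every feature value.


underlying: neom-voz-t-u
GRD=ta - signalled by the affix -u
RANK=ne - signalled by the affix -voz
TOR=ma - signalled by the affix -t
check: neomvoztu -> nemvoztu -> nemvoztu
lemma: neom; GRD=ta; RANK=ne; TOR=ma


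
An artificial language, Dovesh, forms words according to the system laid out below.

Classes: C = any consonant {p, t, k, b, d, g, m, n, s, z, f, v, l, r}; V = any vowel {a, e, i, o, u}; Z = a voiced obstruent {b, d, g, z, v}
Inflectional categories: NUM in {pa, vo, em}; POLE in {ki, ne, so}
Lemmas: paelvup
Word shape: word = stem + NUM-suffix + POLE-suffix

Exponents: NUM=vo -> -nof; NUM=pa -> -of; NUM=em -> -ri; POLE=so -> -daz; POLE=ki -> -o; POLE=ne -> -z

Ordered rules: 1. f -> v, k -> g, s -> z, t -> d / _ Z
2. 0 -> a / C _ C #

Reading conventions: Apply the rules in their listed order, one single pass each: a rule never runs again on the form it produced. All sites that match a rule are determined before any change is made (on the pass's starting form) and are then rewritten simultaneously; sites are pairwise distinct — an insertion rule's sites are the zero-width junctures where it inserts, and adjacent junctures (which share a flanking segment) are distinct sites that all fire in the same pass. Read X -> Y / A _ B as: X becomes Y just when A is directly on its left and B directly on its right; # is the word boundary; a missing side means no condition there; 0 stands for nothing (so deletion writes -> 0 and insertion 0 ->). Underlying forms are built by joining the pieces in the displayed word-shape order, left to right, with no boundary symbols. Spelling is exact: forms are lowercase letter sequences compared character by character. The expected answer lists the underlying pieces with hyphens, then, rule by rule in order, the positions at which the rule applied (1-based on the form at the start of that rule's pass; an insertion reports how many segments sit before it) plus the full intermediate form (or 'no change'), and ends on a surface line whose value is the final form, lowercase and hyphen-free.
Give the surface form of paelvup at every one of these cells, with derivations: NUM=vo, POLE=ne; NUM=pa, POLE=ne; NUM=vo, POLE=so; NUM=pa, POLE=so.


cell NUM=vo, POLE=ne:
underlying: paelvup-nof-z
1. f -> v, k -> g, s -> z, t -> d / _ Z: fires at position(s) 10: paelvupnovz
2. 0 -> a / C _ C #: inserts after position(s) 10: paelvupnovaz
surface: paelvupnovaz

cell NUM=pa, POLE=ne:
underlying: paelvup-of-z
1. f -> v, k -> g, s -> z, t -> d / _ Z: fires at position(s) 9: paelvupovz
2. 0 -> a / C _ C #: inserts after position(s) 9: paelvupovaz
surface: paelvupovaz

cell NUM=vo, POLE=so:
underlying: paelvup-nof-daz
1. f -> v, k -> g, s -> z, t -> d / _ Z: fires at position(s) 10: paelvupnovdaz
2. 0 -> a / C _ C #: no change
surface: paelvupnovdaz

cell NUM=pa, POLE=so:
underlying: paelvup-of-daz
1. f -> v, k -> g, s -> z, t -> d / _ Z: fires at position(s) 9: paelvupovdaz
2. 0 -> a / C _ C #: no change
surface: paelvupovdaz


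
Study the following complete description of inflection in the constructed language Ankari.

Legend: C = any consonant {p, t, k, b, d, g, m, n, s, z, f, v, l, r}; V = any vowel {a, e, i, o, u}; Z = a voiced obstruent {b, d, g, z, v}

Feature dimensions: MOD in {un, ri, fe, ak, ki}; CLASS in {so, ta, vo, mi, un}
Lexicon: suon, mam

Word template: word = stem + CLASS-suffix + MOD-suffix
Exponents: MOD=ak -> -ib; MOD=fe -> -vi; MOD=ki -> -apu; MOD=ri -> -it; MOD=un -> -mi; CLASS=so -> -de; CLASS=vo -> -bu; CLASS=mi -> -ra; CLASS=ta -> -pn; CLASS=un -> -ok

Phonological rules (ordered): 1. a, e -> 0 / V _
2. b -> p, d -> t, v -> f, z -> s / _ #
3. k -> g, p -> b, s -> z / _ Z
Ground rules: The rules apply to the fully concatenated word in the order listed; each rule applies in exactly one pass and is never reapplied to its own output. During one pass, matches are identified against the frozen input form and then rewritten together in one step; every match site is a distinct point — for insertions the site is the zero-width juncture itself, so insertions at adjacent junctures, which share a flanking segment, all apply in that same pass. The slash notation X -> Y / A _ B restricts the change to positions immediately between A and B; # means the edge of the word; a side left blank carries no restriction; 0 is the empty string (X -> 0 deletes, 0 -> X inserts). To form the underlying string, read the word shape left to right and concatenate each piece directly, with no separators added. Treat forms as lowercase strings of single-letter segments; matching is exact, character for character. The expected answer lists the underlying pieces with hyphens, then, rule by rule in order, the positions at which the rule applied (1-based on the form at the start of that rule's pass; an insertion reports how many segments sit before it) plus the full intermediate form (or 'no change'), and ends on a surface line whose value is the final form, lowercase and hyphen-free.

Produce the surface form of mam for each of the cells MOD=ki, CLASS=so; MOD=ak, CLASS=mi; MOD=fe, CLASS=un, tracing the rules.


cell MOD=ki, CLASS=so:
underlying: mam-de-apu
1. a, e -> 0 / V _: fires at position(s) 6: mamdepu
2. b -> p, d -> t, v -> f, z -> s / _ #: no change
3. k -> g, p -> b, s -> z / _ Z: no change
surface: mamdepu

cell MOD=ak, CLASS=mi:
underlying: mam-ra-ib
1. a, e -> 0 / V _: no change
2. b -> p, d -> t, v -> f, z -> s / _ #: fires at position(s) 7: mamraip
3. k -> g, p -> b, s -> z / _ Z: no change
surface: mamraip

cell MOD=fe, CLASS=un:
underlying: mam-ok-vi
1. a, e -> 0 / V _: no change
2. b -> p, d -> t, v -> f, z -> s / _ #: no change
3. k -> g, p -> b, s -> z / _ Z: fires at position(s) 5: mamogvi
surface: mamogvi


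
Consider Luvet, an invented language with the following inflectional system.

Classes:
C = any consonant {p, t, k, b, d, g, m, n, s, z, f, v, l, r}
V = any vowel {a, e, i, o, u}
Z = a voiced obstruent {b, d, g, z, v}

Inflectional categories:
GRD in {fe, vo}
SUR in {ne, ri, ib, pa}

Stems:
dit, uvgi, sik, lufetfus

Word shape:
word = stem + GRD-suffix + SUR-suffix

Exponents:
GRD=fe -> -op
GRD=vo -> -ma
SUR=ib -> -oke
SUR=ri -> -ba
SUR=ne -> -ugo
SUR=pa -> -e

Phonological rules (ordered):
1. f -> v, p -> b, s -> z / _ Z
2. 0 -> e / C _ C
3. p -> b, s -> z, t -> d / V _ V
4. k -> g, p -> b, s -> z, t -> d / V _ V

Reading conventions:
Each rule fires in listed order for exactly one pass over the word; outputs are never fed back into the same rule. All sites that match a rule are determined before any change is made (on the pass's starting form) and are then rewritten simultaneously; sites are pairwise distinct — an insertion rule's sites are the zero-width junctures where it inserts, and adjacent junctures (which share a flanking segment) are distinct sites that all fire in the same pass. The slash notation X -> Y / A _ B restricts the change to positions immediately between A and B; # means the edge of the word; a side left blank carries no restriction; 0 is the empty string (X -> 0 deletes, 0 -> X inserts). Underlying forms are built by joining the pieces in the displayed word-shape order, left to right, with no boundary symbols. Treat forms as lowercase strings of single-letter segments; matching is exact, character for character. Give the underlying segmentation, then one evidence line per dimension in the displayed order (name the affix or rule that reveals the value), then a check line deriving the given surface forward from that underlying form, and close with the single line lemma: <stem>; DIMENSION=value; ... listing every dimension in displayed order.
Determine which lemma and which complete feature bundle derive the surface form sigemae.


underlying: sik-ma-e
GRD=vo - signalled by the affix -ma
SUR=pa - signalled by the affix -e
check: sikmae -> sikmae -> sikemae -> sikemae -> sigemae
lemma: sik; GRD=vo; SUR=pa


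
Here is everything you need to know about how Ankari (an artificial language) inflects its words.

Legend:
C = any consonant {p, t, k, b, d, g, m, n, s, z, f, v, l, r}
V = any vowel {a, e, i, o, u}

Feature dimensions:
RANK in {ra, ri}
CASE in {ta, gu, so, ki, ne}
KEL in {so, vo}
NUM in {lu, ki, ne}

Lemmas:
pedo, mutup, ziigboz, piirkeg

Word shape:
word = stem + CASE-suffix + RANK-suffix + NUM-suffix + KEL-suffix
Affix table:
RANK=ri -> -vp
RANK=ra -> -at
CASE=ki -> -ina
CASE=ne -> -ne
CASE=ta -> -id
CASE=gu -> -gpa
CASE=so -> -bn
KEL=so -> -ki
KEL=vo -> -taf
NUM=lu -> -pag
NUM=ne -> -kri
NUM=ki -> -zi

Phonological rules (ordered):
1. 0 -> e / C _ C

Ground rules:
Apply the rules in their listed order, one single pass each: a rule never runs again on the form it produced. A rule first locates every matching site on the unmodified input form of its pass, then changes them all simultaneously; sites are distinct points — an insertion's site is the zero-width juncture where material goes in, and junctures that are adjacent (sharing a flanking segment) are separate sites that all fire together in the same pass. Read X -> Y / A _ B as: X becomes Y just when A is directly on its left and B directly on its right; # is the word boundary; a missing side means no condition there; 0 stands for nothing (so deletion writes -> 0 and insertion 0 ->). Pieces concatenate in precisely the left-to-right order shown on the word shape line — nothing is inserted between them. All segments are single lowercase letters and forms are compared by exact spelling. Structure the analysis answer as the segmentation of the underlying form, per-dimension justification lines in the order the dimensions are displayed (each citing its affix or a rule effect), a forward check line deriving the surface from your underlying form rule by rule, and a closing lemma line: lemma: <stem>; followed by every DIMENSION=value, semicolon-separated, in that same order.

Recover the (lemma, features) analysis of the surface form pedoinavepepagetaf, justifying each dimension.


underlying: pedo-ina-vp-pag-taf
RANK=ri - signalled by the affix -vp
CASE=ki - signalled by the affix -ina
KEL=vo - signalled by the affix -taf
NUM=lu - signalled by the affix -pag
check: pedoinavppagtaf -> pedoinavepepagetaf
lemma: pedo; RANK=ri; CASE=ki; KEL=vo; NUM=lu


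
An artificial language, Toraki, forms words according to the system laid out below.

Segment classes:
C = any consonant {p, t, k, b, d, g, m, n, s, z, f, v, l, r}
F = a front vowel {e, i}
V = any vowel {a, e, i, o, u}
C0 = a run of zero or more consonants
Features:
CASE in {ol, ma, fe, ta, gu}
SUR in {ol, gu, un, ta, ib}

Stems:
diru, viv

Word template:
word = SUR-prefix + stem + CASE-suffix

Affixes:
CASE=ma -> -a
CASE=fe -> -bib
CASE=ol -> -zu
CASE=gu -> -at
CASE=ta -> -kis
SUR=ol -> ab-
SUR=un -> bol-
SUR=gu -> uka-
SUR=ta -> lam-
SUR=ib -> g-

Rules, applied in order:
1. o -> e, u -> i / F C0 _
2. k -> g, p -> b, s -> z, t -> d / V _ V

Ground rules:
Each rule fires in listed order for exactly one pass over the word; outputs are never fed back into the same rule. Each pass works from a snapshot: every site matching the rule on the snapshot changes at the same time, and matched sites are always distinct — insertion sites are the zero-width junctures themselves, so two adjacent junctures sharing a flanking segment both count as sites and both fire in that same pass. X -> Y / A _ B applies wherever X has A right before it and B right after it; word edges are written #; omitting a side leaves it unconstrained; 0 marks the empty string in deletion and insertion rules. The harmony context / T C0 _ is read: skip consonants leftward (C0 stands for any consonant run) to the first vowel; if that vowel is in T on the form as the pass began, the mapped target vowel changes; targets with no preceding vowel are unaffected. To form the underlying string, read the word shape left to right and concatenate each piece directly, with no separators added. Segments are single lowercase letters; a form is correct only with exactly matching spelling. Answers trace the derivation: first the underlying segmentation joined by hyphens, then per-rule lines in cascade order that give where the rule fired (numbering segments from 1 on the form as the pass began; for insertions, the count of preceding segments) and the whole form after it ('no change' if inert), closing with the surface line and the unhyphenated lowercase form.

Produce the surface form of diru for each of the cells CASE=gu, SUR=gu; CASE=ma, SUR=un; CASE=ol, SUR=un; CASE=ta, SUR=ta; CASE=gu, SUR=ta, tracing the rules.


cell CASE=gu, SUR=gu:
underlying: uka-diru-at
1. o -> e, u -> i / F C0 _: fires at position(s) 7: ukadiriat
2. k -> g, p -> b, s -> z, t -> d / V _ V: fires at position(s) 2: ugadiriat
surface: ugadiriat

cell CASE=ma, SUR=un:
underlying: bol-diru-a
1. o -> e, u -> i / F C0 _: fires at position(s) 7: boldiria
2. k -> g, p -> b, s -> z, t -> d / V _ V: no change
surface: boldiria

cell CASE=ol, SUR=un:
underlying: bol-diru-zu
1. o -> e, u -> i / F C0 _: fires at position(s) 7: boldirizu
2. k -> g, p -> b, s -> z, t -> d / V _ V: no change
surface: boldirizu

cell CASE=ta, SUR=ta:
underlying: lam-diru-kis
1. o -> e, u -> i / F C0 _: fires at position(s) 7: lamdirikis
2. k -> g, p -> b, s -> z, t -> d / V _ V: fires at position(s) 8: lamdirigis
surface: lamdirigis

cell CASE=gu, SUR=ta:
underlying: lam-diru-at
1. o -> e, u -> i / F C0 _: fires at position(s) 7: lamdiriat
2. k -> g, p -> b, s -> z, t -> d / V _ V: no change
surface: lamdiriat


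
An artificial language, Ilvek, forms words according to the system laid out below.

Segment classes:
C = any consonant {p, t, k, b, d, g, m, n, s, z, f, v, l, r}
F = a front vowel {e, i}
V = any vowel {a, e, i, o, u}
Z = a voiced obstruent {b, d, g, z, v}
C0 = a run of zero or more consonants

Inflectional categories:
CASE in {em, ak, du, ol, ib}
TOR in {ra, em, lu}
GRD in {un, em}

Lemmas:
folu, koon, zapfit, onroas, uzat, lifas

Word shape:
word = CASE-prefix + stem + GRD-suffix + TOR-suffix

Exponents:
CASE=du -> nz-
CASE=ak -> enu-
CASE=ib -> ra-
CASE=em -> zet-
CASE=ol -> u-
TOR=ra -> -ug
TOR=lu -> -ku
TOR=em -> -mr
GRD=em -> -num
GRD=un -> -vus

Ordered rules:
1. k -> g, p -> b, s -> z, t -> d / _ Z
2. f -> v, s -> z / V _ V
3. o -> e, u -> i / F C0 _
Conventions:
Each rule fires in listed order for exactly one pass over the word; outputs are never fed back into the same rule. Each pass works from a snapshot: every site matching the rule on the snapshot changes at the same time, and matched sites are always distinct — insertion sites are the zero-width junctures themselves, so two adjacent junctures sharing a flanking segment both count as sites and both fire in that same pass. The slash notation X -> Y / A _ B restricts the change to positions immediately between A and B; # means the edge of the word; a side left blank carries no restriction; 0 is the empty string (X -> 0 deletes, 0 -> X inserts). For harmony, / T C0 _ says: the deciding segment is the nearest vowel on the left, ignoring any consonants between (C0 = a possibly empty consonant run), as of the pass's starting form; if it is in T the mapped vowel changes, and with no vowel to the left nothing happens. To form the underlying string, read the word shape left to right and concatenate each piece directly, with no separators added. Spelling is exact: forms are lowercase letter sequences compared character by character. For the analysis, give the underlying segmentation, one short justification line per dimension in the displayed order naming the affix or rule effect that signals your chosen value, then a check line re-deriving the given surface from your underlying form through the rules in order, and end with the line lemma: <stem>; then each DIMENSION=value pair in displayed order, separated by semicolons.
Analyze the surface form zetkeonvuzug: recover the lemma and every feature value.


underlying: zet-koon-vus-ug
CASE=em - signalled by the affix zet-
TOR=ra - signalled by the affix -ug
GRD=un - signalled by the affix -vus
check: zetkoonvusug -> zetkoonvusug -> zetkoonvuzug -> zetkeonvuzug
lemma: koon; CASE=em; TOR=ra; GRD=un


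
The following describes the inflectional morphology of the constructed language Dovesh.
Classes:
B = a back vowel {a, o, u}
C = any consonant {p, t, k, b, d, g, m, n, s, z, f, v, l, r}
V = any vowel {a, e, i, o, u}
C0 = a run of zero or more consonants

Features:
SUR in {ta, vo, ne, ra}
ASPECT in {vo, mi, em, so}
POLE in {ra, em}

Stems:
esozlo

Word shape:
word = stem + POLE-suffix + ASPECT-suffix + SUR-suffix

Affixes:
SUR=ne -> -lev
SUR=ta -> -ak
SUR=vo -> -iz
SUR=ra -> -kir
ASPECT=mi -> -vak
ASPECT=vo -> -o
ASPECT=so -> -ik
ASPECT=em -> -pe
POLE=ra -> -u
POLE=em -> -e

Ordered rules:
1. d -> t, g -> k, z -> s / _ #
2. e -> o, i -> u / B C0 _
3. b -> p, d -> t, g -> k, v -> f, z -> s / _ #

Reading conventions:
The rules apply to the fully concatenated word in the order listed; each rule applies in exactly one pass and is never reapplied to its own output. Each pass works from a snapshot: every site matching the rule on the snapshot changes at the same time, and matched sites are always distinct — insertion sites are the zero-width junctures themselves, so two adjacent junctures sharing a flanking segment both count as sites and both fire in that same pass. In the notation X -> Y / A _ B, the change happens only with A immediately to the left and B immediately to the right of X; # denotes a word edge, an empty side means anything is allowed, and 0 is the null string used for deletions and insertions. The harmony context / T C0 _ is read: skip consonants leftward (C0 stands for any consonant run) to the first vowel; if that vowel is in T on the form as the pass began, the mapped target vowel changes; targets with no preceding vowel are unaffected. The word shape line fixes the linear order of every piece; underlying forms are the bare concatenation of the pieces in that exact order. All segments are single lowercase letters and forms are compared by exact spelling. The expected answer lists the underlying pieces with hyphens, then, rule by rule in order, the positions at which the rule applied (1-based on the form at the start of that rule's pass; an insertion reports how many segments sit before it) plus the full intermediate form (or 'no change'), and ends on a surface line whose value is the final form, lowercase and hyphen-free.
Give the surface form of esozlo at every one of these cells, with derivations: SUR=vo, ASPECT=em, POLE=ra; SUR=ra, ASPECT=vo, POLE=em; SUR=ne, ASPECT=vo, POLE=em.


cell SUR=vo, ASPECT=em, POLE=ra:
underlying: esozlo-u-pe-iz
1. d -> t, g -> k, z -> s / _ #: fires at position(s) 11: esozloupeis
2. e -> o, i -> u / B C0 _: fires at position(s) 9: esozloupois
3. b -> p, d -> t, g -> k, v -> f, z -> s / _ #: no change
surface: esozloupois

cell SUR=ra, ASPECT=vo, POLE=em:
underlying: esozlo-e-o-kir
1. d -> t, g -> k, z -> s / _ #: no change
2. e -> o, i -> u / B C0 _: fires at position(s) 7, 10: esozloookur
3. b -> p, d -> t, g -> k, v -> f, z -> s / _ #: no change
surface: esozloookur

cell SUR=ne, ASPECT=vo, POLE=em:
underlying: esozlo-e-o-lev
1. d -> t, g -> k, z -> s / _ #: no change
2. e -> o, i -> u / B C0 _: fires at position(s) 7, 10: esozlooolov
3. b -> p, d -> t, g -> k, v -> f, z -> s / _ #: fires at position(s) 11: esozlooolof
surface: esozlooolof


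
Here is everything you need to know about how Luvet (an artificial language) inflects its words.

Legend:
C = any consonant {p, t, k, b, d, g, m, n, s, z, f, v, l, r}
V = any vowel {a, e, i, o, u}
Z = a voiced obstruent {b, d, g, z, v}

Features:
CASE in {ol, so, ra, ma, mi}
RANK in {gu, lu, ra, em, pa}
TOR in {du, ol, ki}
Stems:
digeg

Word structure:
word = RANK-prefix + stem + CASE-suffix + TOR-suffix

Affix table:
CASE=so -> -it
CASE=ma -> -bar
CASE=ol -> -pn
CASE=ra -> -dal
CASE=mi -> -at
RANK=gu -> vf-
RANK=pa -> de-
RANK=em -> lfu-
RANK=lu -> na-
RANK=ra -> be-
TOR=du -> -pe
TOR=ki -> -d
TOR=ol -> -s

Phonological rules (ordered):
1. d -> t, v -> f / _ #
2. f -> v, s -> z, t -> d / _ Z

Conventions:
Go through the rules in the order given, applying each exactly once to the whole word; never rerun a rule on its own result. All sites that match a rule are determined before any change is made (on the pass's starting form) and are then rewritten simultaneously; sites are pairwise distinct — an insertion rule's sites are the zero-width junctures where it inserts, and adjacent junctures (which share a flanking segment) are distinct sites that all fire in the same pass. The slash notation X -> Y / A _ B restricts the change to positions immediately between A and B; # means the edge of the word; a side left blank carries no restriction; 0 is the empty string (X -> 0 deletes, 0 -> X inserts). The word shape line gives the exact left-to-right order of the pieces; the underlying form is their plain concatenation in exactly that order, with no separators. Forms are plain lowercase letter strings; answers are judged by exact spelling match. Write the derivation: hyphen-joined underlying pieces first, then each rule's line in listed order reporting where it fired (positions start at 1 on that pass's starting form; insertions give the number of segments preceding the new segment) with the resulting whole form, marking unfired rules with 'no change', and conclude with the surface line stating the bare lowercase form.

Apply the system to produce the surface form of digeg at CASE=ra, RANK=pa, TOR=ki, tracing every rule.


underlying: de-digeg-dal-d
1. d -> t, v -> f / _ #: fires at position(s) 11: dedigegdalt
2. f -> v, s -> z, t -> d / _ Z: no change
surface: dedigegdalt


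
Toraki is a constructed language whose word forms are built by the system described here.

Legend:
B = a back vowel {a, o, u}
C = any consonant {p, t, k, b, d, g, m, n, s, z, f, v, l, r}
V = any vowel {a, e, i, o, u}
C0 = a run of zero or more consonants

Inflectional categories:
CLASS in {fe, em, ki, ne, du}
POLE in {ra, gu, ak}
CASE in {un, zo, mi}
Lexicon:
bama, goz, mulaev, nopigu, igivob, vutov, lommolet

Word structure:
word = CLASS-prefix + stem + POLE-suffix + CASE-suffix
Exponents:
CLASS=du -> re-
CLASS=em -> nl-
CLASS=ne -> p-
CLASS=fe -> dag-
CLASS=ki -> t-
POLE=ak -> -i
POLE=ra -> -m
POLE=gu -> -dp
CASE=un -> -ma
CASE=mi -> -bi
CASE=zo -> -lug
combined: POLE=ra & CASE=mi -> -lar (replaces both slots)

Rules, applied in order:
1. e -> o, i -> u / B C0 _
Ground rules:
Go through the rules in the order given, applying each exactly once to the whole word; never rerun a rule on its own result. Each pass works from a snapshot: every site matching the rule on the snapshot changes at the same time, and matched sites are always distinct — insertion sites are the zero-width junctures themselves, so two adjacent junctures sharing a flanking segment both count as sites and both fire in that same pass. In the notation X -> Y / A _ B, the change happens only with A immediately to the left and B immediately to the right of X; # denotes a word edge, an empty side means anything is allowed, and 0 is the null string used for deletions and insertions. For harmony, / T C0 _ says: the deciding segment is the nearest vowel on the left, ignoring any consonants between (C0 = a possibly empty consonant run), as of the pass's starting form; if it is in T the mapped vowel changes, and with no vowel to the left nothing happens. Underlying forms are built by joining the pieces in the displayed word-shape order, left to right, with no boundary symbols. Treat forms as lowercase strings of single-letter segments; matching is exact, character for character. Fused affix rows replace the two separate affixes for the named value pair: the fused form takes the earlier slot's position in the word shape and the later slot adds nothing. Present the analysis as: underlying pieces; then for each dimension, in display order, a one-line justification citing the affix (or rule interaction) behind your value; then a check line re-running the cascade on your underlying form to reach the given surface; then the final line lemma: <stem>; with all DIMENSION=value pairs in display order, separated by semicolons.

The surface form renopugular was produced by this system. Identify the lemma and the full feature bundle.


underlying: re-nopigu-lar
CLASS=du - signalled by the affix re-
POLE=ra - signalled by the combined affix row
CASE=mi - signalled by the combined affix row
check: renopigular -> renopugular
lemma: nopigu; CLASS=du; POLE=ra; CASE=mi


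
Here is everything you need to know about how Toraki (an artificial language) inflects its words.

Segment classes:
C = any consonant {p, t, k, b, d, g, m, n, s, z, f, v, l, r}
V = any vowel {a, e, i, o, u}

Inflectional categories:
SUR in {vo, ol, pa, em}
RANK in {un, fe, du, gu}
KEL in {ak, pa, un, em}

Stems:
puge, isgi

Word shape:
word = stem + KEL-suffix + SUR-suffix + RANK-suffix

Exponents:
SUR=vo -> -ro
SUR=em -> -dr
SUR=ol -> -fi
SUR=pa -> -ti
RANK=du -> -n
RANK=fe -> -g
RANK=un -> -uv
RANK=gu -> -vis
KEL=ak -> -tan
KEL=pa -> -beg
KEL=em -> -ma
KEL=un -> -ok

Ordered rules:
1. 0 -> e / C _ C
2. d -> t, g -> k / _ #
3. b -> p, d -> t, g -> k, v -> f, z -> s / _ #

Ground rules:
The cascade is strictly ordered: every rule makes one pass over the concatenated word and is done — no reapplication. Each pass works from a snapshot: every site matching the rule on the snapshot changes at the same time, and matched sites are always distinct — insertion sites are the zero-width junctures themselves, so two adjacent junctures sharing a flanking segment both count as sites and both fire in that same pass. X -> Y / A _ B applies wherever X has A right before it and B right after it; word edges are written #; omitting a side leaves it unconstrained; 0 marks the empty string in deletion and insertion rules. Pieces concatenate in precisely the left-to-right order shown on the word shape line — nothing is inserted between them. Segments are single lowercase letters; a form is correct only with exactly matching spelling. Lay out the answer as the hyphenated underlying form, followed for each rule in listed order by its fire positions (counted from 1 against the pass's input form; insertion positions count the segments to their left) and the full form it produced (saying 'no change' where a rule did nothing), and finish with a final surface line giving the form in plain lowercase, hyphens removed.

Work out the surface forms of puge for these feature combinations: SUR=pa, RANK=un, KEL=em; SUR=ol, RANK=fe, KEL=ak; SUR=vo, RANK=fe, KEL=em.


cell SUR=pa, RANK=un, KEL=em:
underlying: puge-ma-ti-uv
1. 0 -> e / C _ C: no change
2. d -> t, g -> k / _ #: no change
3. b -> p, d -> t, g -> k, v -> f, z -> s / _ #: fires at position(s) 10: pugematiuf
surface: pugematiuf

cell SUR=ol, RANK=fe, KEL=ak:
underlying: puge-tan-fi-g
1. 0 -> e / C _ C: inserts after position(s) 7: pugetanefig
2. d -> t, g -> k / _ #: fires at position(s) 11: pugetanefik
3. b -> p, d -> t, g -> k, v -> f, z -> s / _ #: no change
surface: pugetanefik

cell SUR=vo, RANK=fe, KEL=em:
underlying: puge-ma-ro-g
1. 0 -> e / C _ C: no change
2. d -> t, g -> k / _ #: fires at position(s) 9: pugemarok
3. b -> p, d -> t, g -> k, v -> f, z -> s / _ #: no change
surface: pugemarok


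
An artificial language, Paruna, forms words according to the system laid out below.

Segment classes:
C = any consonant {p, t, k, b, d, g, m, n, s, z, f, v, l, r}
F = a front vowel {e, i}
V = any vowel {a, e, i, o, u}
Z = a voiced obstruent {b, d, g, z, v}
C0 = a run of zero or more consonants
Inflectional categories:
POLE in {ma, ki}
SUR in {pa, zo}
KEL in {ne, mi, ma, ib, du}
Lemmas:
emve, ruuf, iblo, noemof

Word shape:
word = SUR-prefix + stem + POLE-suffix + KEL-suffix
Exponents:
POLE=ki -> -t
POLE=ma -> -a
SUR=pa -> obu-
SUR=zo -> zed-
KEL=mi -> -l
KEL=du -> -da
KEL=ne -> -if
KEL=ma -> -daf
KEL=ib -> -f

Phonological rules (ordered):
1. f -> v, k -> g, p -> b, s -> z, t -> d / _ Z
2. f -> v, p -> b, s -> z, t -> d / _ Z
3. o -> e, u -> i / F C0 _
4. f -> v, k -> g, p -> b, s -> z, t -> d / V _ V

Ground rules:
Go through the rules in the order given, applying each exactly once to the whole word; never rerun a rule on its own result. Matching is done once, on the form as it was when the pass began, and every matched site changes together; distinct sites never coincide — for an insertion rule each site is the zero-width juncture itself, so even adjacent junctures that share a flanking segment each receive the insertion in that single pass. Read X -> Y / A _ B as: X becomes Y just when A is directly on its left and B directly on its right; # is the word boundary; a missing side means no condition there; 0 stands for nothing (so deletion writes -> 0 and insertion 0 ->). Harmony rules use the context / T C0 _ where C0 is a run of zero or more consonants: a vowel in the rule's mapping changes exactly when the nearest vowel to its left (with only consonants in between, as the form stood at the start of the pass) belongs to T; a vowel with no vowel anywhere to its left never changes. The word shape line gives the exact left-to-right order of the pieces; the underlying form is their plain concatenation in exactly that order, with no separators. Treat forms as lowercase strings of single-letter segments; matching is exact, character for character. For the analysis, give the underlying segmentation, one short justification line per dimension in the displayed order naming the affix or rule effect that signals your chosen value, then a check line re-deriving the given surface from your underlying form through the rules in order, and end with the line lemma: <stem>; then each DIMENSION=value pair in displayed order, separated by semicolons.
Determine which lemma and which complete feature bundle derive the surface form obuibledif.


underlying: obu-iblo-t-if
POLE=ki - signalled by the affix -t
SUR=pa - signalled by the affix obu-
KEL=ne - signalled by the affix -if
check: obuiblotif -> obuiblotif -> obuiblotif -> obuibletif -> obuibledif
lemma: iblo; POLE=ki; SUR=pa; KEL=ne


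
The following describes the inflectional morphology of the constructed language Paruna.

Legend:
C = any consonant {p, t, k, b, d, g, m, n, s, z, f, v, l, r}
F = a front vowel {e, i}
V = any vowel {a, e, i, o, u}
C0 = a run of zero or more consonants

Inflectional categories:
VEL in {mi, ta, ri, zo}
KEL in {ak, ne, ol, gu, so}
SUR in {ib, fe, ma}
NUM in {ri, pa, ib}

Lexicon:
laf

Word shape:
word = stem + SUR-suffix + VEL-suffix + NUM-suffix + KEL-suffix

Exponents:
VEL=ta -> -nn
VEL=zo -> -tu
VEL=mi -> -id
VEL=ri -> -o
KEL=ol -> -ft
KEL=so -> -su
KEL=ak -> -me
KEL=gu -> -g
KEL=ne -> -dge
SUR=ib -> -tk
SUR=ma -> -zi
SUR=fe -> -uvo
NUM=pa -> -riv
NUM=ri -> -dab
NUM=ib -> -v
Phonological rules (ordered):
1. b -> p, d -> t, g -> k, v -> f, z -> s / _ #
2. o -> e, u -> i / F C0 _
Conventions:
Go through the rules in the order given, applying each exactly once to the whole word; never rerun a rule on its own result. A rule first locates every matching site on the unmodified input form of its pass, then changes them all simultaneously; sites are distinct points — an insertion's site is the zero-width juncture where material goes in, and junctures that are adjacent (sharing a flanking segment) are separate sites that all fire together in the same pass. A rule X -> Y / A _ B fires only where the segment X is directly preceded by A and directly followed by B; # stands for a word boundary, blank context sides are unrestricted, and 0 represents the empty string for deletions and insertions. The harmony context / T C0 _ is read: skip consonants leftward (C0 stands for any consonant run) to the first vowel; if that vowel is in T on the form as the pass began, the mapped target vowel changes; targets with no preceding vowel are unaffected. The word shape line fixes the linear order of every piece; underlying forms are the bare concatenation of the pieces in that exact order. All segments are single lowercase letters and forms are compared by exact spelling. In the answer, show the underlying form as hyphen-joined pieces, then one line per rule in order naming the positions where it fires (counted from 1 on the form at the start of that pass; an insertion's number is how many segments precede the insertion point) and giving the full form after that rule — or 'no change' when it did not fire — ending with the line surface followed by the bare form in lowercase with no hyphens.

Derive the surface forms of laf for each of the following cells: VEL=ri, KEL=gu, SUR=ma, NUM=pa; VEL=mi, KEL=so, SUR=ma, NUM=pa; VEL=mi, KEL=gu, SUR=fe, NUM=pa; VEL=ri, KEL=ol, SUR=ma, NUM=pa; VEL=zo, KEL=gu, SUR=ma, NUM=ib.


cell VEL=ri, KEL=gu, SUR=ma, NUM=pa:
underlying: laf-zi-o-riv-g
1. b -> p, d -> t, g -> k, v -> f, z -> s / _ #: fires at position(s) 10: lafziorivk
2. o -> e, u -> i / F C0 _: fires at position(s) 6: lafzierivk
surface: lafzierivk

cell VEL=mi, KEL=so, SUR=ma, NUM=pa:
underlying: laf-zi-id-riv-su
1. b -> p, d -> t, g -> k, v -> f, z -> s / _ #: no change
2. o -> e, u -> i / F C0 _: fires at position(s) 12: lafziidrivsi
surface: lafziidrivsi

cell VEL=mi, KEL=gu, SUR=fe, NUM=pa:
underlying: laf-uvo-id-riv-g
1. b -> p, d -> t, g -> k, v -> f, z -> s / _ #: fires at position(s) 12: lafuvoidrivk
2. o -> e, u -> i / F C0 _: no change
surface: lafuvoidrivk

cell VEL=ri, KEL=ol, SUR=ma, NUM=pa:
underlying: laf-zi-o-riv-ft
1. b -> p, d -> t, g -> k, v -> f, z -> s / _ #: no change
2. o -> e, u -> i / F C0 _: fires at position(s) 6: lafzierivft
surface: lafzierivft

cell VEL=zo, KEL=gu, SUR=ma, NUM=ib:
underlying: laf-zi-tu-v-g
1. b -> p, d -> t, g -> k, v -> f, z -> s / _ #: fires at position(s) 9: lafzituvk
2. o -> e, u -> i / F C0 _: fires at position(s) 7: lafzitivk
surface: lafzitivk
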